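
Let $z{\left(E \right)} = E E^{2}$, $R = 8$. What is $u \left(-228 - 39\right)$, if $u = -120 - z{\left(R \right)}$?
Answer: $168744$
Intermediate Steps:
$z{\left(E \right)} = E^{3}$
$u = -632$ ($u = -120 - 8^{3} = -120 - 512 = -632$)
$u \left(-228 - 39\right) = - 632 \left(-228 - 39\right) = \left(-632\right) \left(-267\right) = 168744$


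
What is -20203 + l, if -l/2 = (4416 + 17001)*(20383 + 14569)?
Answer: -1497154171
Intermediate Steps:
l = -1497133968 (l = -2*(4416 + 17001)*(20383 + 14569) = -42834*34952 = -2*748566984 = -1497133968)
-20203 + l = -20203 - 1497133968 = -1497154171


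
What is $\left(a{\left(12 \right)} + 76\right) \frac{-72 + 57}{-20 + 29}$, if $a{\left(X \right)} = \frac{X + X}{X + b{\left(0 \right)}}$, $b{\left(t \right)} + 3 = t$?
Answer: $- \frac{1180}{9} \approx -131.11$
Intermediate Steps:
$b{\left(t \right)} = -3 + t$
$a{\left(X \right)} = \frac{2 X}{-3 + X}$ ($a{\left(X \right)} = \frac{X + X}{X + \left(-3 + 0\right)} = \frac{2 X}{X - 3} = \frac{2 X}{-3 + X}$)
$\left(a{\left(12 \right)} + 76\right) \frac{-72 + 57}{-20 + 29} = \left(2 \cdot 12 \frac{1}{-3 + 12} + 76\right) \frac{-72 + 57}{-20 + 29} = \left(2 \cdot 12 \cdot \frac{1}{9} + 76\right) \left(- \frac{15}{9}\right) = \left(2 \cdot 12 \cdot \frac{1}{9} + 76\right) \left(\left(-15\right) \frac{1}{9}\right) = \left(\frac{8}{3} + 76\right) \left(- \frac{5}{3}\right) = \frac{236}{3} \left(- \frac{5}{3}\right) = - \frac{1180}{9}$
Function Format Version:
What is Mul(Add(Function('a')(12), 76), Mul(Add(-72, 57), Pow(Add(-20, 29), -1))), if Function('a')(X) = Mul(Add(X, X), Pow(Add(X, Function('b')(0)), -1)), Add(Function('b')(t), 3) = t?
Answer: Rational(-1180, 9) ≈ -131.11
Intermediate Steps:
Function('b')(t) = Add(-3, t)
Function('a')(X) = Mul(2, X, Pow(Add(-3, X), -1)) (Function('a')(X) = Mul(Add(X, X), Pow(Add(X, Add(-3, 0)), -1)) = Mul(Mul(2, X), Pow(Add(X, -3), -1)) = Mul(Mul(2, X), Pow(Add(-3, X), -1)) = Mul(2, X, Pow(Add(-3, X), -1)))
Mul(Add(Function('a')(12), 76), Mul(Add(-72, 57), Pow(Add(-20, 29), -1))) = Mul(Add(Mul(2, 12, Pow(Add(-3, 12), -1)), 76), Mul(Add(-72, 57), Pow(Add(-20, 29), -1))) = Mul(Add(Mul(2, 12, Pow(9, -1)), 76), Mul(-15, Pow(9, -1))) = Mul(Add(Mul(2, 12, Rational(1, 9)), 76), Mul(-15, Rational(1, 9))) = Mul(Add(Rational(8, 3), 76), Rational(-5, 3)) = Mul(Rational(236, 3), Rational(-5, 3)) = Rational(-1180, 9)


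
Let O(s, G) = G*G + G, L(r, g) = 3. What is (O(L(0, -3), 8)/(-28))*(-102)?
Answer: 1836/7 ≈ 262.29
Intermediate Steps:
O(s, G) = G + G² (O(s, G) = G² + G = G + G²)
(O(L(0, -3), 8)/(-28))*(-102) = ((8*(1 + 8))/(-28))*(-102) = ((8*9)*(-1/28))*(-102) = (72*(-1/28))*(-102) = -18/7*(-102) = 1836/7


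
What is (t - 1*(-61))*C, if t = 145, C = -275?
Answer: -56650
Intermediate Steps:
(t - 1*(-61))*C = (145 - 1*(-61))*(-275) = (145 + 61)*(-275) = 206*(-275) = -56650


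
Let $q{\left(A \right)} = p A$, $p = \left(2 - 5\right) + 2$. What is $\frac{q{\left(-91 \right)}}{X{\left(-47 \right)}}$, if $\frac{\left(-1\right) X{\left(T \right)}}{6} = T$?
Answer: $\frac{91}{282} \approx 0.32269$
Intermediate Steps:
$p = -1$ ($p = -3 + 2 = -1$)
$X{\left(T \right)} = - 6 T$
$q{\left(A \right)} = - A$
$\frac{q{\left(-91 \right)}}{X{\left(-47 \right)}} = \frac{\left(-1\right) \left(-91\right)}{\left(-6\right) \left(-47\right)} = \frac{91}{282}$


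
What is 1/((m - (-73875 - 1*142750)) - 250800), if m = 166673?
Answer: 1/132498 ≈ 7.5473e-6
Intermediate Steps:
1/((m - (-73875 - 1*142750)) - 250800) = 1/((166673 - (-73875 - 1*142750)) - 250800) = 1/((166673 - (-73875 - 142750)) - 250800) = 1/((166673 - 1*(-216625)) - 250800) = 1/((166673 + 216625) - 250800) = 1/(383298 - 250800) = 1/132498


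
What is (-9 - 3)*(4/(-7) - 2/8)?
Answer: 69/7 ≈ 9.8571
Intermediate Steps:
(-9 - 3)*(4/(-7) - 2/8) = -12*(4*(-⅐) - 2*⅛) = -12*(-4/7 - ¼) = -12*(-23/28) = 69/7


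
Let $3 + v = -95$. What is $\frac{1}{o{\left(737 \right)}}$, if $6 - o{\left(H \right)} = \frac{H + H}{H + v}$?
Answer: $\frac{639}{2360} \approx 0.27076$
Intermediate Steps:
$v = -98$ ($v = -3 - 95 = -98$)
$o{\left(H \right)} = 6 - \frac{2 H}{-98 + H}$ ($o{\left(H \right)} = 6 - \frac{H + H}{H - 98} = 6 - \frac{2 H}{-98 + H}$)
$\frac{1}{o{\left(737 \right)}} = \frac{1}{4 \frac{1}{-98 + 737} \left(-147 + 737\right)} = \frac{1}{4 \cdot \frac{1}{639} \cdot 590} = \frac{1}{\frac{2360}{639}} = \frac{639}{2360}$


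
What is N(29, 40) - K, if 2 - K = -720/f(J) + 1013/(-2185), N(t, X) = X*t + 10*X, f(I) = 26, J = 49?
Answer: 43455221/28405 ≈ 1529.8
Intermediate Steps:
N(t, X) = 10*X + X*t
K = 856579/28405 (K = 2 - (-720/26 + 1013/(-2185)) = 2 - (-720*1/26 + 1013*(-1/2185)) = 2 - (-360/13 - 1013/2185) = 2 - 1*(-799769/28405) = 2 + 799769/28405 = 856579/28405 ≈ 30.156)
N(29, 40) - K = 40*(10 + 29) - 1*856579/28405 = 40*39 - 856579/28405 = 1560 - 856579/28405 = 43455221/28405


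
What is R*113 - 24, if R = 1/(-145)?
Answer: -3593/145 ≈ -24.779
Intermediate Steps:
R = -1/145 ≈ -0.0068966
R*113 - 24 = -1/145*113 - 24 = -113/145 - 24 = -3593/145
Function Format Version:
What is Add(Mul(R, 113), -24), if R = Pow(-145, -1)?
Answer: Rational(-3593, 145) ≈ -24.779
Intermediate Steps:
R = Rational(-1, 145) ≈ -0.0068966
Add(Mul(R, 113), -24) = Add(Mul(Rational(-1, 145), 113), -24) = Add(Rational(-113, 145), -24) = Rational(-3593, 145)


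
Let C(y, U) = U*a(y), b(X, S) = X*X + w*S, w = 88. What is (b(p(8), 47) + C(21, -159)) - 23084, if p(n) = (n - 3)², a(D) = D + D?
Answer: -25001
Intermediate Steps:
a(D) = 2*D
p(n) = (-3 + n)²
b(X, S) = X² + 88*S (b(X, S) = X*X + 88*S = X² + 88*S)
C(y, U) = 2*U*y (C(y, U) = U*(2*y) = 2*U*y)
(b(p(8), 47) + C(21, -159)) - 23084 = ((((-3 + 8)²)² + 88*47) + 2*(-159)*21) - 23084 = (((5²)² + 4136) - 6678) - 23084 = ((25² + 4136) - 6678) - 23084 = ((625 + 4136) - 6678) - 23084 = (4761 - 6678) - 23084 = -1917 - 23084 = -25001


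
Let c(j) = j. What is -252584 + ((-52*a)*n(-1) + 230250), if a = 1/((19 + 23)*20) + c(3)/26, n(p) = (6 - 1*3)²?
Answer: -1567199/70 ≈ -22389.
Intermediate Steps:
n(p) = 9 (n(p) = (6 - 3)² = 3² = 9)
a = 1273/10920 (a = 1/((19 + 23)*20) + 3/26 = (1/20)/42 + 3*(1/26) = (1/42)*(1/20) + 3/26 = 1/840 + 3/26 = 1273/10920 ≈ 0.11658)
-252584 + ((-52*a)*n(-1) + 230250) = -252584 + (-52*1273/10920*9 + 230250) = -252584 + (-1273/210*9 + 230250) = -252584 + (-3819/70 + 230250) = -252584 + 16113681/70 = -1567199/70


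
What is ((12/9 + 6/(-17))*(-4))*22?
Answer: -4400/51 ≈ -86.275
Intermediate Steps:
((12/9 + 6/(-17))*(-4))*22 = ((12*(⅑) + 6*(-1/17))*(-4))*22 = ((4/3 - 6/17)*(-4))*22 = ((50/51)*(-4))*22 = -200/51*22 = -4400/51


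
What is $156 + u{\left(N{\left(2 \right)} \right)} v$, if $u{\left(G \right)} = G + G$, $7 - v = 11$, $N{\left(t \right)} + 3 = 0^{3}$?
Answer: $180$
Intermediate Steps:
$N{\left(t \right)} = -3$ ($N{\left(t \right)} = -3 + 0^{3} = -3 + 0 = -3$)
$v = -4$ ($v = 7 - 11 = -4$)
$u{\left(G \right)} = 2 G$
$156 + u{\left(N{\left(2 \right)} \right)} v = 156 + 2 \left(-3\right) \left(-4\right) = 156 - -24 = 156 + 24 = 180$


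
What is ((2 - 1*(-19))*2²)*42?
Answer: 3528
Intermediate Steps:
((2 - 1*(-19))*2²)*42 = ((2 + 19)*4)*42 = (21*4)*42 = 84*42 = 3528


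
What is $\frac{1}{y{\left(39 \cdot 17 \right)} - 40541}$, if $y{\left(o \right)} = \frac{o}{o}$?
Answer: $- \frac{1}{40540} \approx -2.4667 \cdot 10^{-5}$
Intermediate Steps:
$y{\left(o \right)} = 1$
$\frac{1}{y{\left(39 \cdot 17 \right)} - 40541} = \frac{1}{1 - 40541} = \frac{1}{-40540} = - \frac{1}{40540}$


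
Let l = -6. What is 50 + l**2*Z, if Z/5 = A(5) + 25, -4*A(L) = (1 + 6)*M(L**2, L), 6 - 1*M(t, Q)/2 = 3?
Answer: 2660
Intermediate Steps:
M(t, Q) = 6 (M(t, Q) = 12 - 2*3 = 12 - 6 = 6)
A(L) = -21/2 (A(L) = -(1 + 6)*6/4 = -7*6/4 = -1/4*42 = -21/2)
Z = 145/2 (Z = 5*(-21/2 + 25) = 5*(29/2) = 145/2 ≈ 72.500)
50 + l**2*Z = 50 + (-6)**2*(145/2) = 50 + 36*(145/2) = 50 + 2610 = 2660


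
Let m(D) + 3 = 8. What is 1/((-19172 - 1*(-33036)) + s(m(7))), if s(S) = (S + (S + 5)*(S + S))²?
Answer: 1/24889 ≈ 4.0178e-5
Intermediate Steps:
m(D) = 5 (m(D) = -3 + 8 = 5)
s(S) = (S + 2*S*(5 + S))² (s(S) = (S + (5 + S)*(2*S))² = (S + 2*S*(5 + S))²)
1/((-19172 - 1*(-33036)) + s(m(7))) = 1/((-19172 - 1*(-33036)) + 5²*(11 + 2*5)²) = 1/((-19172 + 33036) + 25*(11 + 10)²) = 1/(13864 + 25*21²) = 1/(13864 + 25*441) = 1/(13864 + 11025) = 1/24889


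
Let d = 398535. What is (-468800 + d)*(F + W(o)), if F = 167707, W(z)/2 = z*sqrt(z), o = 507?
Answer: -11783932355 - 926233230*sqrt(3) ≈ -1.3388e+10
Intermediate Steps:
W(z) = 2*z**(3/2) (W(z) = 2*(z*sqrt(z)) = 2*z**(3/2))
(-468800 + d)*(F + W(o)) = (-468800 + 398535)*(167707 + 2*507**(3/2)) = -70265*(167707 + 2*(6591*sqrt(3))) = -70265*(167707 + 13182*sqrt(3)) = -11783932355 - 926233230*sqrt(3)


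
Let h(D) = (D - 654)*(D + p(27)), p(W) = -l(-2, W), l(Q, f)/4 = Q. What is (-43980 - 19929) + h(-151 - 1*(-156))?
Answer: -72346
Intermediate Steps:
l(Q, f) = 4*Q
p(W) = 8 (p(W) = -4*(-2) = -1*(-8) = 8)
h(D) = (-654 + D)*(8 + D) (h(D) = (D - 654)*(D + 8) = (-654 + D)*(8 + D))
(-43980 - 19929) + h(-151 - 1*(-156)) = (-43980 - 19929) + (-5232 + (-151 - 1*(-156))**2 - 646*(-151 - 1*(-156))) = -63909 + (-5232 + (-151 + 156)**2 - 646*(-151 + 156)) = -63909 + (-5232 + 5**2 - 646*5) = -63909 + (-5232 + 25 - 3230) = -63909 - 8437 = -72346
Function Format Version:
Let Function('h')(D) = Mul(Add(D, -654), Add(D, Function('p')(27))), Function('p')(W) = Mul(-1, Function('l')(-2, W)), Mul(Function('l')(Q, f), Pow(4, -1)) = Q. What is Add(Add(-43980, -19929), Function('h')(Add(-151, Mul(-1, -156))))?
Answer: -72346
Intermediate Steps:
Function('l')(Q, f) = Mul(4, Q)
Function('p')(W) = 8 (Function('p')(W) = Mul(-1, Mul(4, -2)) = Mul(-1, -8) = 8)
Function('h')(D) = Mul(Add(-654, D), Add(8, D)) (Function('h')(D) = Mul(Add(D, -654), Add(D, 8)) = Mul(Add(-654, D), Add(8, D)))
Add(Add(-43980, -19929), Function('h')(Add(-151, Mul(-1, -156)))) = Add(Add(-43980, -19929), Add(-5232, Pow(Add(-151, Mul(-1, -156)), 2), Mul(-646, Add(-151, Mul(-1, -156))))) = Add(-63909, Add(-5232, Pow(Add(-151, 156), 2), Mul(-646, Add(-151, 156)))) = Add(-63909, Add(-5232, Pow(5, 2), Mul(-646, 5))) = Add(-63909, Add(-5232, 25, -3230)) = Add(-63909, -8437) = -72346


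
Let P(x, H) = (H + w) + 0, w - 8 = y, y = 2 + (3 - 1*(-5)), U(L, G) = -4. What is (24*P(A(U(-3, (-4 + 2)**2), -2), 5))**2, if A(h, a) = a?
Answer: 304704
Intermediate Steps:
y = 10 (y = 2 + (3 + 5) = 2 + 8 = 10)
w = 18 (w = 8 + 10 = 18)
P(x, H) = 18 + H (P(x, H) = (H + 18) + 0 = (18 + H) + 0 = 18 + H)
(24*P(A(U(-3, (-4 + 2)**2), -2), 5))**2 = (24*(18 + 5))**2 = (24*23)**2 = 552**2 = 304704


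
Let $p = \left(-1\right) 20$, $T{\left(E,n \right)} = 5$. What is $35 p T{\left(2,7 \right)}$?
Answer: $-3500$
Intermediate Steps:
$p = -20$
$35 p T{\left(2,7 \right)} = 35 \left(-20\right) 5 = \left(-700\right) 5 = -3500$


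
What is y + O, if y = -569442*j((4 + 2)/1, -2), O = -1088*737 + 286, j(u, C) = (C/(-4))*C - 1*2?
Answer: 906756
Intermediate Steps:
j(u, C) = -2 - C²/4 (j(u, C) = (C*(-¼))*C - 2 = (-C/4)*C - 2 = -C²/4 - 2 = -2 - C²/4)
O = -801570 (O = -801856 + 286 = -801570)
y = 1708326 (y = -569442*(-2 - ¼*(-2)²) = -569442*(-2 - ¼*4) = -569442*(-2 - 1) = -569442*(-3) = 1708326)
y + O = 1708326 - 801570 = 906756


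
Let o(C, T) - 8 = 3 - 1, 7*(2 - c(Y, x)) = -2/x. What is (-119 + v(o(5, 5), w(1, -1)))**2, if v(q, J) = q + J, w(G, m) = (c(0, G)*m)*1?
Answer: 606841/49 ≈ 12385.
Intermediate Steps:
c(Y, x) = 2 + 2/(7*x) (c(Y, x) = 2 - (-2)/(7*x) = 2 + 2/(7*x))
w(G, m) = m*(2 + 2/(7*G)) (w(G, m) = ((2 + 2/(7*G))*m)*1 = (m*(2 + 2/(7*G)))*1 = m*(2 + 2/(7*G)))
o(C, T) = 10 (o(C, T) = 8 + (3 - 1) = 8 + 2 = 10)
v(q, J) = J + q
(-119 + v(o(5, 5), w(1, -1)))**2 = (-119 + ((2*(-1) + (2/7)*(-1)/1) + 10))**2 = (-119 + ((-2 + (2/7)*(-1)*1) + 10))**2 = (-119 + ((-2 - 2/7) + 10))**2 = (-119 + (-16/7 + 10))**2 = (-119 + 54/7)**2 = (-779/7)**2 = 606841/49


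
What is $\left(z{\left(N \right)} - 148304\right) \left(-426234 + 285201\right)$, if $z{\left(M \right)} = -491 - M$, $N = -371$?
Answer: $20932681992$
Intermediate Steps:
$\left(z{\left(N \right)} - 148304\right) \left(-426234 + 285201\right) = \left(\left(-491 - -371\right) - 148304\right) \left(-426234 + 285201\right) = \left(\left(-491 + 371\right) - 148304\right) \left(-141033\right) = \left(-120 - 148304\right) \left(-141033\right) = \left(-148424\right) \left(-141033\right) = 20932681992$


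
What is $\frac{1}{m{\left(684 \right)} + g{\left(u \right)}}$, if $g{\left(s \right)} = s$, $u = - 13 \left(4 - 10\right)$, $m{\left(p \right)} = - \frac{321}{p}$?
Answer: $\frac{228}{17677} \approx 0.012898$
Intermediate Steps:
$u = 78$ ($u = \left(-13\right) \left(-6\right) = 78$)
$\frac{1}{m{\left(684 \right)} + g{\left(u \right)}} = \frac{1}{- \frac{321}{684} + 78} = \frac{1}{\left(-321\right) \frac{1}{684} + 78} = \frac{1}{- \frac{107}{228} + 78} = \frac{1}{\frac{17677}{228}} = \frac{228}{17677}$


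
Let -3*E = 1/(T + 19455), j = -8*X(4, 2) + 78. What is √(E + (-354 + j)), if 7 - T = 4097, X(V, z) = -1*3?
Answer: I*√535436800395/46095 ≈ 15.875*I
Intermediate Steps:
X(V, z) = -3
j = 102 (j = -8*(-3) + 78 = 24 + 78 = 102)
T = -4090 (T = 7 - 1*4097 = 7 - 4097 = -4090)
E = -1/46095 (E = -1/(3*(-4090 + 19455)) = -⅓/15365 = -⅓*1/15365 = -1/46095 ≈ -2.1694e-5)
√(E + (-354 + j)) = √(-1/46095 + (-354 + 102)) = √(-1/46095 - 252) = √(-11615941/46095) = I*√535436800395/46095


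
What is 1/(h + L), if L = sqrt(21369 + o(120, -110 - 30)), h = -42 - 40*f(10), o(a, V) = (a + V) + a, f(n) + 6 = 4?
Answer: -38/20025 + sqrt(21469)/20025 ≈ 0.0054194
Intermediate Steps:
f(n) = -2 (f(n) = -6 + 4 = -2)
o(a, V) = V + 2*a (o(a, V) = (V + a) + a = V + 2*a)
h = 38 (h = -42 - 40*(-2) = -42 + 80 = 38)
L = sqrt(21469) (L = sqrt(21369 + ((-110 - 30) + 2*120)) = sqrt(21369 + (-140 + 240)) = sqrt(21369 + 100) = sqrt(21469) ≈ 146.52)
1/(h + L) = 1/(38 + sqrt(21469))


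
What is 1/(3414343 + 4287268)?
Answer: 1/7701611 ≈ 1.2984e-7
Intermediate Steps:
1/(3414343 + 4287268) = 1/7701611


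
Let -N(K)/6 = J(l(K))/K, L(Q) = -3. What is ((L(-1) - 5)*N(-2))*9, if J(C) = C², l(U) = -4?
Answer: -3456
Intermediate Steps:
N(K) = -96/K (N(K) = -6*(-4)²/K = -96/K)
((L(-1) - 5)*N(-2))*9 = ((-3 - 5)*(-96/(-2)))*9 = -(-768)*(-1)/2*9 = -8*48*9 = -384*9 = -3456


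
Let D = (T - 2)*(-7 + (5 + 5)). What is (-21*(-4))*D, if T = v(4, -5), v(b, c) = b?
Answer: 504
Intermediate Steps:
T = 4
D = 6 (D = (4 - 2)*(-7 + (5 + 5)) = 2*(-7 + 10) = 2*3 = 6)
(-21*(-4))*D = -21*(-4)*6 = 84*6 = 504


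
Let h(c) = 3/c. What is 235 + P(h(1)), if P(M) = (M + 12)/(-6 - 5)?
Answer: 2570/11 ≈ 233.64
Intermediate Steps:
P(M) = -12/11 - M/11 (P(M) = (12 + M)/(-11) = (12 + M)*(-1/11) = -12/11 - M/11)
235 + P(h(1)) = 235 + (-12/11 - 3/(11*1)) = 235 + (-12/11 - 3/11) = 235 - 15/11 = 2570/11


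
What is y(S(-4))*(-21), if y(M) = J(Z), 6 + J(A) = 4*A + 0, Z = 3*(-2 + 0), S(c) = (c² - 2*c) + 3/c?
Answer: 630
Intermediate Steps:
S(c) = c² - 2*c + 3/c
Z = -6 (Z = 3*(-2) = -6)
J(A) = -6 + 4*A (J(A) = -6 + (4*A + 0) = -6 + 4*A)
y(M) = -30 (y(M) = -6 + 4*(-6) = -6 - 24 = -30)
y(S(-4))*(-21) = -30*(-21) = 630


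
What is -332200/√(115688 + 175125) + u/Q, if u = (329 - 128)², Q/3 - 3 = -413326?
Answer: -201/6169 - 332200*√173/7093 ≈ -616.05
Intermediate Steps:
Q = -1239969 (Q = 9 + 3*(-413326) = 9 - 1239978 = -1239969)
u = 40401 (u = 201² = 40401)
-332200/√(115688 + 175125) + u/Q = -332200/√(115688 + 175125) + 40401/(-1239969) = -332200*√173/7093 + 40401*(-1/1239969) = -332200*√173/7093 - 201/6169 = -201/6169 - 332200*√173/7093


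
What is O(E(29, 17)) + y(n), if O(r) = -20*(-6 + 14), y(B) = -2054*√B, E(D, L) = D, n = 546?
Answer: -160 - 2054*√546 ≈ -48155.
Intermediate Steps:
O(r) = -160 (O(r) = -20*8 = -160)
O(E(29, 17)) + y(n) = -160 - 2054*√546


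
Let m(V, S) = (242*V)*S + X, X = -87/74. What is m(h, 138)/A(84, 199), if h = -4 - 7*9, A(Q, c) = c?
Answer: -165577455/14726 ≈ -11244.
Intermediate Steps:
X = -87/74 (X = -87*1/74 = -87/74 ≈ -1.1757)
h = -67 (h = -4 - 63 = -67)
m(V, S) = -87/74 + 242*S*V (m(V, S) = (242*V)*S - 87/74 = 242*S*V - 87/74 = -87/74 + 242*S*V)
m(h, 138)/A(84, 199) = (-87/74 + 242*138*(-67))/199 = (-87/74 - 2237532)*(1/199) = -165577455/74*1/199 = -165577455/14726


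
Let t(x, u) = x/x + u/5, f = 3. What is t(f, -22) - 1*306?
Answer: -1547/5 ≈ -309.40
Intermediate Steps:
t(x, u) = 1 + u/5 (t(x, u) = 1 + u*(1/5) = 1 + u/5)
t(f, -22) - 1*306 = (1 + (1/5)*(-22)) - 1*306 = (1 - 22/5) - 306 = -17/5 - 306 = -1547/5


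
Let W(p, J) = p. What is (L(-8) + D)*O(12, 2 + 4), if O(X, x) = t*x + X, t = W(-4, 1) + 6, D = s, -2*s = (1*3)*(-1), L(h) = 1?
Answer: 60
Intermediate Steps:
s = 3/2 (s = -1*3*(-1)/2 = -3*(-1)/2 = -1/2*(-3) = 3/2 ≈ 1.5000)
D = 3/2 ≈ 1.5000
t = 2 (t = -4 + 6 = 2)
O(X, x) = X + 2*x (O(X, x) = 2*x + X = X + 2*x)
(L(-8) + D)*O(12, 2 + 4) = (1 + 3/2)*(12 + 2*(2 + 4)) = 5*(12 + 2*6)/2 = 5*(12 + 12)/2 = (5/2)*24 = 60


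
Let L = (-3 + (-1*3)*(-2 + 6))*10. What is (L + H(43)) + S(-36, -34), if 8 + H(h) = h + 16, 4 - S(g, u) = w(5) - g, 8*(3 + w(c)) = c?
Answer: -1029/8 ≈ -128.63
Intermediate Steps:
w(c) = -3 + c/8
S(g, u) = 51/8 + g (S(g, u) = 4 - ((-3 + (⅛)*5) - g) = 4 - ((-3 + 5/8) - g) = 4 - (-19/8 - g) = 4 + (19/8 + g) = 51/8 + g)
H(h) = 8 + h (H(h) = -8 + (h + 16) = -8 + (16 + h) = 8 + h)
L = -150 (L = (-3 - 3*4)*10 = (-3 - 12)*10 = -15*10 = -150)
(L + H(43)) + S(-36, -34) = (-150 + (8 + 43)) + (51/8 - 36) = (-150 + 51) - 237/8 = -99 - 237/8 = -1029/8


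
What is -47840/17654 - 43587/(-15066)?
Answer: 208237/1136646 ≈ 0.18320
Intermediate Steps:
-47840/17654 - 43587/(-15066) = -47840*1/17654 - 43587*(-1/15066) = -1840/679 + 4843/1674 = 208237/1136646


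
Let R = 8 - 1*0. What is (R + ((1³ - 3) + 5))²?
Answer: 121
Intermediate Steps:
R = 8 (R = 8 + 0 = 8)
(R + ((1³ - 3) + 5))² = (8 + ((1³ - 3) + 5))² = (8 + ((1 - 3) + 5))² = (8 + (-2 + 5))² = (8 + 3)² = 11² = 121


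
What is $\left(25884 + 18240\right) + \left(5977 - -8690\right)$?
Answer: $58791$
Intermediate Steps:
$\left(25884 + 18240\right) + \left(5977 - -8690\right) = 44124 + \left(5977 + 8690\right) = 44124 + 14667 = 58791$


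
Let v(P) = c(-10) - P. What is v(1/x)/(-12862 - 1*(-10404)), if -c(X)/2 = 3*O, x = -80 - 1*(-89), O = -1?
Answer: -53/22122 ≈ -0.0023958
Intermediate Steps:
x = 9 (x = -80 + 89 = 9)
c(X) = 6 (c(X) = -6*(-1) = -2*(-3) = 6)
v(P) = 6 - P
v(1/x)/(-12862 - 1*(-10404)) = (6 - 1/9)/(-12862 - 1*(-10404)) = (6 - 1*⅑)/(-12862 + 10404) = (6 - ⅑)/(-2458) = (53/9)*(-1/2458) = -53/22122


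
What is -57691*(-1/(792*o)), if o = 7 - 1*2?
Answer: 57691/3960 ≈ 14.568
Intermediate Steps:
o = 5 (o = 7 - 2 = 5)
-57691*(-1/(792*o)) = -57691/((5*(-33))*24) = -57691/((-165*24)) = -57691/(-3960) = -57691*(-1/3960) = 57691/3960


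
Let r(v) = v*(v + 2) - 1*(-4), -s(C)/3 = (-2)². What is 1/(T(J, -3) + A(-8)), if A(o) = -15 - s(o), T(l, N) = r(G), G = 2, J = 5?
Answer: ⅑ ≈ 0.11111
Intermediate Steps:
s(C) = -12 (s(C) = -3*(-2)² = -3*4 = -12)
r(v) = 4 + v*(2 + v) (r(v) = v*(2 + v) + 4 = 4 + v*(2 + v))
T(l, N) = 12 (T(l, N) = 4 + 2² + 2*2 = 4 + 4 + 4 = 12)
A(o) = -3 (A(o) = -15 - 1*(-12) = -15 + 12 = -3)
1/(T(J, -3) + A(-8)) = 1/(12 - 3) = 1/9 = ⅑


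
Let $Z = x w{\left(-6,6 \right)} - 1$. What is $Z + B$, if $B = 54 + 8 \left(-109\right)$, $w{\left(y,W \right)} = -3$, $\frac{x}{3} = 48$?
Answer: $-1251$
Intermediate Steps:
$x = 144$ ($x = 3 \cdot 48 = 144$)
$B = -818$ ($B = 54 - 872 = -818$)
$Z = -433$ ($Z = 144 \left(-3\right) - 1 = -432 - 1 = -433$)
$Z + B = -433 - 818 = -1251$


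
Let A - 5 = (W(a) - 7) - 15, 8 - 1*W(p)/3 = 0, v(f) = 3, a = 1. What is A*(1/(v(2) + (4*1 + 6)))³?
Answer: 7/2197 ≈ 0.0031862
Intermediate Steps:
W(p) = 24 (W(p) = 24 - 3*0 = 24 + 0 = 24)
A = 7 (A = 5 + ((24 - 7) - 15) = 5 + (17 - 15) = 5 + 2 = 7)
A*(1/(v(2) + (4*1 + 6)))³ = 7*(1/(3 + (4*1 + 6)))³ = 7*(1/(3 + (4 + 6)))³ = 7*(1/(3 + 10))³ = 7*(1/13)³ = 7*(1/2197) = 7/2197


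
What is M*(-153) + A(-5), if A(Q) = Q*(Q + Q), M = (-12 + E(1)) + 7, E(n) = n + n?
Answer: 509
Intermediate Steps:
E(n) = 2*n
M = -3 (M = (-12 + 2*1) + 7 = (-12 + 2) + 7 = -10 + 7 = -3)
A(Q) = 2*Q² (A(Q) = Q*(2*Q) = 2*Q²)
M*(-153) + A(-5) = -3*(-153) + 2*(-5)² = 459 + 2*25 = 459 + 50 = 509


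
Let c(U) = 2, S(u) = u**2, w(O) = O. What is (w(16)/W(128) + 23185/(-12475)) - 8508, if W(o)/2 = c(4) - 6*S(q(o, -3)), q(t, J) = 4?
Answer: -997918539/117265 ≈ -8509.9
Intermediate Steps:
W(o) = -188 (W(o) = 2*(2 - 6*4**2) = 2*(2 - 6*16) = 2*(2 - 96) = 2*(-94) = -188)
(w(16)/W(128) + 23185/(-12475)) - 8508 = (16/(-188) + 23185/(-12475)) - 8508 = (16*(-1/188) + 23185*(-1/12475)) - 8508 = (-4/47 - 4637/2495) - 8508 = -227919/117265 - 8508 = -997918539/117265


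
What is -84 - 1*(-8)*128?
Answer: 940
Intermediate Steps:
-84 - 1*(-8)*128 = -84 + 8*128 = -84 + 1024 = 940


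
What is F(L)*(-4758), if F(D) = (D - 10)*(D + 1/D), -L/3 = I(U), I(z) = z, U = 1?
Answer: -206180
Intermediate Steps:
L = -3 (L = -3*1 = -3)
F(D) = (-10 + D)*(D + 1/D)
F(L)*(-4758) = (1 + (-3)² - 10*(-3) - 10/(-3))*(-4758) = (1 + 9 + 30 - 10*(-⅓))*(-4758) = (1 + 9 + 30 + 10/3)*(-4758) = (130/3)*(-4758) = -206180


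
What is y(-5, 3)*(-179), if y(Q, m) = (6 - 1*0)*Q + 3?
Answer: 4833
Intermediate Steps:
y(Q, m) = 3 + 6*Q (y(Q, m) = (6 + 0)*Q + 3 = 6*Q + 3 = 3 + 6*Q)
y(-5, 3)*(-179) = (3 + 6*(-5))*(-179) = (3 - 30)*(-179) = -27*(-179) = 4833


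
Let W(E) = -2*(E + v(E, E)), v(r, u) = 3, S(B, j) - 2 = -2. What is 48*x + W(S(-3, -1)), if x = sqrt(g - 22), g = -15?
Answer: -6 + 48*I*sqrt(37) ≈ -6.0 + 291.97*I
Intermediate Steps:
S(B, j) = 0 (S(B, j) = 2 - 2 = 0)
x = I*sqrt(37) (x = sqrt(-15 - 22) = sqrt(-37) = I*sqrt(37) ≈ 6.0828*I)
W(E) = -6 - 2*E (W(E) = -2*(E + 3) = -2*(3 + E) = -6 - 2*E)
48*x + W(S(-3, -1)) = 48*(I*sqrt(37)) + (-6 - 2*0) = 48*I*sqrt(37) + (-6 + 0) = 48*I*sqrt(37) - 6 = -6 + 48*I*sqrt(37)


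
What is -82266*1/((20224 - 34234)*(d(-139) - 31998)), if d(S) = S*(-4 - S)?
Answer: -13711/118531605 ≈ -0.00011567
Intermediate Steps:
-82266*1/((20224 - 34234)*(d(-139) - 31998)) = -82266*1/((20224 - 34234)*(-1*(-139)*(4 - 139) - 31998)) = -82266*(-1/(14010*(-1*(-139)*(-135) - 31998))) = -82266*(-1/(14010*(-18765 - 31998))) = -82266/((-50763*(-14010))) = -82266/711189630 = -82266*1/711189630 = -13711/118531605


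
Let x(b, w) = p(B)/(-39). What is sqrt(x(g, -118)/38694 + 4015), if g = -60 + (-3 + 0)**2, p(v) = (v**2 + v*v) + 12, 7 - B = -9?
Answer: sqrt(253979977265521)/251511 ≈ 63.364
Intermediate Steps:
B = 16 (B = 7 - 1*(-9) = 7 + 9 = 16)
p(v) = 12 + 2*v**2 (p(v) = (v**2 + v**2) + 12 = 2*v**2 + 12 = 12 + 2*v**2)
g = -51 (g = -60 + (-3)**2 = -60 + 9 = -51)
x(b, w) = -524/39 (x(b, w) = (12 + 2*16**2)/(-39) = (12 + 2*256)*(-1/39) = (12 + 512)*(-1/39) = 524*(-1/39) = -524/39)
sqrt(x(g, -118)/38694 + 4015) = sqrt(-524/39/38694 + 4015) = sqrt(-524/39*1/38694 + 4015) = sqrt(-262/754533 + 4015) = sqrt(3029449733/754533) = sqrt(253979977265521)/251511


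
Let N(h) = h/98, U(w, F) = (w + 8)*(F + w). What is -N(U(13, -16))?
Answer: 9/14 ≈ 0.64286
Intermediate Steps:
U(w, F) = (8 + w)*(F + w)
N(h) = h/98 (N(h) = h*(1/98) = h/98)
-N(U(13, -16)) = -(13² + 8*(-16) + 8*13 - 16*13)/98 = -(169 - 128 + 104 - 208)/98 = -(-63)/98 = -1*(-9/14) = 9/14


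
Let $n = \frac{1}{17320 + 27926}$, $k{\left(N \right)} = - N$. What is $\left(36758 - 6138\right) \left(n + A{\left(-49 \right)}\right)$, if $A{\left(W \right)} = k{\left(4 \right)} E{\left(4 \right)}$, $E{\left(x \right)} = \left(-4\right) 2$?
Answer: $\frac{22166935630}{22623} \approx 9.7984 \cdot 10^{5}$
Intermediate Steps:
$E{\left(x \right)} = -8$
$n = \frac{1}{45246} \approx 2.2101 \cdot 10^{-5}$
$A{\left(W \right)} = 32$ ($A{\left(W \right)} = \left(-1\right) 4 \left(-8\right) = \left(-4\right) \left(-8\right) = 32$)
$\left(36758 - 6138\right) \left(n + A{\left(-49 \right)}\right) = \left(36758 - 6138\right) \left(\frac{1}{45246} + 32\right) = 30620 \cdot \frac{1447873}{45246} = \frac{22166935630}{22623}$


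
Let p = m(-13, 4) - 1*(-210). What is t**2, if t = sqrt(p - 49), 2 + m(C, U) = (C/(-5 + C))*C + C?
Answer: 2459/18 ≈ 136.61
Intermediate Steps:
m(C, U) = -2 + C + C**2/(-5 + C) (m(C, U) = -2 + ((C/(-5 + C))*C + C) = -2 + (C**2/(-5 + C) + C) = -2 + (C + C**2/(-5 + C)) = -2 + C + C**2/(-5 + C))
p = 3341/18 (p = (10 - 7*(-13) + 2*(-13)**2)/(-5 - 13) - 1*(-210) = (10 + 91 + 2*169)/(-18) + 210 = -(10 + 91 + 338)/18 + 210 = -1/18*439 + 210 = -439/18 + 210 = 3341/18 ≈ 185.61)
t = sqrt(4918)/6 (t = sqrt(3341/18 - 49) = sqrt(2459/18) = sqrt(4918)/6 ≈ 11.688)
t**2 = (sqrt(4918)/6)**2 = 2459/18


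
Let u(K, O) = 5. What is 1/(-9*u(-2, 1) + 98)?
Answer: 1/53 ≈ 0.018868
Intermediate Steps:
1/(-9*u(-2, 1) + 98) = 1/(-9*5 + 98) = 1/(-45 + 98) = 1/53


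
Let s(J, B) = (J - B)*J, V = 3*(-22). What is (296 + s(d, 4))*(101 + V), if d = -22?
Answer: 30380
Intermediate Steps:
V = -66
s(J, B) = J*(J - B)
(296 + s(d, 4))*(101 + V) = (296 - 22*(-22 - 1*4))*(101 - 66) = (296 - 22*(-22 - 4))*35 = (296 - 22*(-26))*35 = (296 + 572)*35 = 868*35 = 30380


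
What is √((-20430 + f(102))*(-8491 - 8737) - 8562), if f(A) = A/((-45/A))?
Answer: √8898564790/5 ≈ 18866.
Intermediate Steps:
f(A) = -A²/45 (f(A) = A*(-A/45) = -A²/45)
√((-20430 + f(102))*(-8491 - 8737) - 8562) = √((-20430 - 1/45*102²)*(-8491 - 8737) - 8562) = √((-20430 - 1/45*10404)*(-17228) - 8562) = √((-20430 - 1156/5)*(-17228) - 8562) = √(-103306/5*(-17228) - 8562) = √(1779755768/5 - 8562) = √(1779712958/5) = √8898564790/5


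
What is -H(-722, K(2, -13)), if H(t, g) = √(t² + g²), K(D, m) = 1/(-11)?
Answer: -√63075365/11 ≈ -722.00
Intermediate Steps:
K(D, m) = -1/11
H(t, g) = √(g² + t²)
-H(-722, K(2, -13)) = -√((-1/11)² + (-722)²) = -√(1/121 + 521284) = -√(63075365/121) = -√63075365/11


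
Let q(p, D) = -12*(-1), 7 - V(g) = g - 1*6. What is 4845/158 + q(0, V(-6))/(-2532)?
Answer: 1022137/33338 ≈ 30.660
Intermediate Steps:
V(g) = 13 - g (V(g) = 7 - (g - 1*6) = 7 - (g - 6) = 7 - (-6 + g) = 7 + (6 - g) = 13 - g)
q(p, D) = 12
4845/158 + q(0, V(-6))/(-2532) = 4845/158 + 12/(-2532) = 4845*(1/158) + 12*(-1/2532) = 4845/158 - 1/211 = 1022137/33338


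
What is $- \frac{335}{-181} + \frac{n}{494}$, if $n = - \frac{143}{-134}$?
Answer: $\frac{1707811}{921652} \approx 1.853$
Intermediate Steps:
$n = \frac{143}{134}$ ($n = \left(-143\right) \left(- \frac{1}{134}\right) = \frac{143}{134} \approx 1.0672$)
$- \frac{335}{-181} + \frac{n}{494} = - \frac{335}{-181} + \frac{143}{134 \cdot 494} = \left(-335\right) \left(- \frac{1}{181}\right) + \frac{143}{134} \cdot \frac{1}{494} = \frac{335}{181} + \frac{11}{5092} = \frac{1707811}{921652}$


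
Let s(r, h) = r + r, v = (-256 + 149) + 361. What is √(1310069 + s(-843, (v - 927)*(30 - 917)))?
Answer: √1308383 ≈ 1143.8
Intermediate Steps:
v = 254 (v = -107 + 361 = 254)
s(r, h) = 2*r
√(1310069 + s(-843, (v - 927)*(30 - 917))) = √(1310069 + 2*(-843)) = √(1310069 - 1686) = √1308383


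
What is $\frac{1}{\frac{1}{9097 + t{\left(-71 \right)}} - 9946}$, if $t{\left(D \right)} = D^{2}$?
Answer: $- \frac{14138}{140616547} \approx -0.00010054$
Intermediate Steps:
$\frac{1}{\frac{1}{9097 + t{\left(-71 \right)}} - 9946} = \frac{1}{\frac{1}{9097 + \left(-71\right)^{2}} - 9946} = \frac{1}{\frac{1}{9097 + 5041} - 9946} = \frac{1}{\frac{1}{14138} - 9946} = \frac{1}{- \frac{140616547}{14138}} = - \frac{14138}{140616547}$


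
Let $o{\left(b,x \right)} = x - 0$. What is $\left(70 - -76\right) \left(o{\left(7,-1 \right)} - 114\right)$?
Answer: $-16790$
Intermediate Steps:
$o{\left(b,x \right)} = x$ ($o{\left(b,x \right)} = x + 0 = x$)
$\left(70 - -76\right) \left(o{\left(7,-1 \right)} - 114\right) = \left(70 - -76\right) \left(-1 - 114\right) = \left(70 + 76\right) \left(-115\right) = 146 \left(-115\right) = -16790$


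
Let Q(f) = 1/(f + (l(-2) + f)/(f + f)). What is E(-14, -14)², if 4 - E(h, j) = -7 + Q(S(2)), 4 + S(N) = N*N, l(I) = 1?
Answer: 121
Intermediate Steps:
S(N) = -4 + N² (S(N) = -4 + N*N = -4 + N²)
Q(f) = 1/(f + (1 + f)/(2*f)) (Q(f) = 1/(f + (1 + f)/(f + f)) = 1/(f + (1 + f)/((2*f))) = 1/(f + (1 + f)*(1/(2*f))) = 1/(f + (1 + f)/(2*f)))
E(h, j) = 11 (E(h, j) = 4 - (-7 + 2*(-4 + 2²)/(1 + (-4 + 2²) + 2*(-4 + 2²)²)) = 4 - (-7 + 2*(-4 + 4)/(1 + (-4 + 4) + 2*(-4 + 4)²)) = 4 - (-7 + 2*0/(1 + 0 + 2*0²)) = 4 - (-7 + 2*0/(1 + 0 + 2*0)) = 4 - (-7 + 2*0/(1 + 0 + 0)) = 4 - (-7 + 2*0/1) = 4 - (-7 + 2*0*1) = 4 - (-7 + 0) = 4 - 1*(-7) = 4 + 7 = 11)
E(-14, -14)² = 11² = 121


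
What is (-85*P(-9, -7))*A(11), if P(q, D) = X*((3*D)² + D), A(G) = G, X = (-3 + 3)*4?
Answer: 0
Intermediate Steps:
X = 0 (X = 0*4 = 0)
P(q, D) = 0 (P(q, D) = 0*((3*D)² + D) = 0*(9*D² + D) = 0*(D + 9*D²) = 0)
(-85*P(-9, -7))*A(11) = -85*0*11 = 0*11 = 0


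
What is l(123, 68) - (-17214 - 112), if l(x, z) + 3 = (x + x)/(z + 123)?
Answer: 3308939/191 ≈ 17324.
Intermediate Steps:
l(x, z) = -3 + 2*x/(123 + z) (l(x, z) = -3 + (x + x)/(z + 123) = -3 + (2*x)/(123 + z) = -3 + 2*x/(123 + z))
l(123, 68) - (-17214 - 112) = (-369 - 3*68 + 2*123)/(123 + 68) - (-17214 - 112) = (-369 - 204 + 246)/191 - 1*(-17326) = (1/191)*(-327) + 17326 = -327/191 + 17326 = 3308939/191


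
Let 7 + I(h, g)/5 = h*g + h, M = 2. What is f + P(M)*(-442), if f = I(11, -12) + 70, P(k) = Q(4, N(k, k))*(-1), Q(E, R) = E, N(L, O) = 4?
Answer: 1198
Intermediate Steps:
I(h, g) = -35 + 5*h + 5*g*h (I(h, g) = -35 + 5*(h*g + h) = -35 + 5*(g*h + h) = -35 + 5*(h + g*h) = -35 + (5*h + 5*g*h) = -35 + 5*h + 5*g*h)
P(k) = -4 (P(k) = 4*(-1) = -4)
f = -570 (f = (-35 + 5*11 + 5*(-12)*11) + 70 = (-35 + 55 - 660) + 70 = -640 + 70 = -570)
f + P(M)*(-442) = -570 - 4*(-442) = -570 + 1768 = 1198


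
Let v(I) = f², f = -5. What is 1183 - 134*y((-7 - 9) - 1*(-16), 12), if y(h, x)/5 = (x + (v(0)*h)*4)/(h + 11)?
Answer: 4973/11 ≈ 452.09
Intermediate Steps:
v(I) = 25 (v(I) = (-5)² = 25)
y(h, x) = 5*(x + 100*h)/(11 + h) (y(h, x) = 5*((x + (25*h)*4)/(h + 11)) = 5*((x + 100*h)/(11 + h)) = 5*(x + 100*h)/(11 + h))
1183 - 134*y((-7 - 9) - 1*(-16), 12) = 1183 - 670*(12 + 100*((-7 - 9) - 1*(-16)))/(11 + ((-7 - 9) - 1*(-16))) = 1183 - 670*(12 + 100*(-16 + 16))/(11 + (-16 + 16)) = 1183 - 670*(12 + 100*0)/(11 + 0) = 1183 - 670*(12 + 0)/11 = 1183 - 670*12/11 = 1183 - 134*60/11 = 1183 - 8040/11 = 4973/11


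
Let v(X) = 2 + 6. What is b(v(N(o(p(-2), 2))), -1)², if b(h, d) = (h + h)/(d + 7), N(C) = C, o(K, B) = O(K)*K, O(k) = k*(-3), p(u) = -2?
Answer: 64/9 ≈ 7.1111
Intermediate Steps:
O(k) = -3*k
o(K, B) = -3*K² (o(K, B) = (-3*K)*K = -3*K²)
v(X) = 8
b(h, d) = 2*h/(7 + d) (b(h, d) = (2*h)/(7 + d) = 2*h/(7 + d))
b(v(N(o(p(-2), 2))), -1)² = (2*8/(7 - 1))² = (2*8/6)² = (2*8*(⅙))² = (8/3)² = 64/9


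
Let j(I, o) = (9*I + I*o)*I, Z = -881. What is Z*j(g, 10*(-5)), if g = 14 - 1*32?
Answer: 11703204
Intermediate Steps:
g = -18 (g = 14 - 32 = -18)
j(I, o) = I*(9*I + I*o)
Z*j(g, 10*(-5)) = -881*(-18)**2*(9 + 10*(-5)) = -285444*(9 - 50) = -285444*(-41) = -881*(-13284) = 11703204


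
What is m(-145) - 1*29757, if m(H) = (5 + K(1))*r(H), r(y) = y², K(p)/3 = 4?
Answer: 327668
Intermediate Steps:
K(p) = 12 (K(p) = 3*4 = 12)
m(H) = 17*H² (m(H) = (5 + 12)*H² = 17*H²)
m(-145) - 1*29757 = 17*(-145)² - 1*29757 = 17*21025 - 29757 = 357425 - 29757 = 327668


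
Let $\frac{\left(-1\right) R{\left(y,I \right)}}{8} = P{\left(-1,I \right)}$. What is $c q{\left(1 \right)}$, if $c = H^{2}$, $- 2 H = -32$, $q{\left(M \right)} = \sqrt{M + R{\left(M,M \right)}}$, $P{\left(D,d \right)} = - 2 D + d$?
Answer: $256 i \sqrt{23} \approx 1227.7 i$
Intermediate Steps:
$P{\left(D,d \right)} = d - 2 D$
$R{\left(y,I \right)} = -16 - 8 I$ ($R{\left(y,I \right)} = - 8 \left(I - -2\right) = - 8 \left(I + 2\right) = - 8 \left(2 + I\right) = -16 - 8 I$)
$q{\left(M \right)} = \sqrt{-16 - 7 M}$ ($q{\left(M \right)} = \sqrt{M - \left(16 + 8 M\right)} = \sqrt{-16 - 7 M}$)
$H = 16$ ($H = \left(- \frac{1}{2}\right) \left(-32\right) = 16$)
$c = 256$ ($c = 16^{2} = 256$)
$c q{\left(1 \right)} = 256 \sqrt{-16 - 7} = 256 \sqrt{-23} = 256 i \sqrt{23}$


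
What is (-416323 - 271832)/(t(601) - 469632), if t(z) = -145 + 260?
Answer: 688155/469517 ≈ 1.4657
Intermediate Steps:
t(z) = 115
(-416323 - 271832)/(t(601) - 469632) = (-416323 - 271832)/(115 - 469632) = -688155/(-469517) = -688155*(-1/469517) = 688155/469517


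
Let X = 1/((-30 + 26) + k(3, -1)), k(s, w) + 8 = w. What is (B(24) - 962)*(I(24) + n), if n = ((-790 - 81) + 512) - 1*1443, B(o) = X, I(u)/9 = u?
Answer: 1525854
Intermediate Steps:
I(u) = 9*u
k(s, w) = -8 + w
X = -1/13 (X = 1/((-30 + 26) + (-8 - 1)) = 1/(-4 - 9) = 1/(-13) = -1/13 ≈ -0.076923)
B(o) = -1/13
n = -1802 (n = (-871 + 512) - 1443 = -359 - 1443 = -1802)
(B(24) - 962)*(I(24) + n) = (-1/13 - 962)*(9*24 - 1802) = -12507*(216 - 1802)/13 = -12507/13*(-1586) = 1525854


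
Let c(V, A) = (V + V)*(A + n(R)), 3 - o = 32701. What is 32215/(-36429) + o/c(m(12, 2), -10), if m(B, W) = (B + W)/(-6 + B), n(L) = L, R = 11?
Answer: -1786958668/255003 ≈ -7007.6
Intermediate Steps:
o = -32698 (o = 3 - 1*32701 = 3 - 32701 = -32698)
m(B, W) = (B + W)/(-6 + B)
c(V, A) = 2*V*(11 + A) (c(V, A) = (V + V)*(A + 11) = (2*V)*(11 + A) = 2*V*(11 + A))
32215/(-36429) + o/c(m(12, 2), -10) = 32215/(-36429) - 32698*(-6 + 12)/(2*(11 - 10)*(12 + 2)) = 32215*(-1/36429) - 32698/(2*(14/6)*1) = -32215/36429 - 32698/(2*((1/6)*14)*1) = -32215/36429 - 32698/(2*(7/3)*1) = -32215/36429 - 32698/14/3 = -32215/36429 - 32698*3/14 = -32215/36429 - 49047/7 = -1786958668/255003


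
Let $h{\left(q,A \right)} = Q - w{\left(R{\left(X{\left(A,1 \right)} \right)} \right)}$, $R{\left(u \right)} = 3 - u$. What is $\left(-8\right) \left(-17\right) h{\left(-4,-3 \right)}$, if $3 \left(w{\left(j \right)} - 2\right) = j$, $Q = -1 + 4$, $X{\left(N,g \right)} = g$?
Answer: $\frac{136}{3} \approx 45.333$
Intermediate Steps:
$Q = 3$
$w{\left(j \right)} = 2 + \frac{j}{3}$
$h{\left(q,A \right)} = \frac{1}{3}$ ($h{\left(q,A \right)} = 3 - \left(2 + \frac{3 - 1}{3}\right) = 3 - \left(2 + \frac{1}{3} \cdot 2\right) = 3 - \left(2 + \frac{2}{3}\right) = 3 - \frac{8}{3} = \frac{1}{3}$)
$\left(-8\right) \left(-17\right) h{\left(-4,-3 \right)} = \left(-8\right) \left(-17\right) \frac{1}{3} = 136 \cdot \frac{1}{3} = \frac{136}{3}$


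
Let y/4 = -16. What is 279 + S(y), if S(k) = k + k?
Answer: 151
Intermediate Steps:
y = -64 (y = 4*(-16) = -64)
S(k) = 2*k
279 + S(y) = 279 + 2*(-64) = 279 - 128 = 151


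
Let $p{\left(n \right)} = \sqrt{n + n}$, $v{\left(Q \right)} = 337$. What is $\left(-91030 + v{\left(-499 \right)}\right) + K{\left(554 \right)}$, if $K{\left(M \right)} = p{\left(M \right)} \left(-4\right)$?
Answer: $-90693 - 8 \sqrt{277} \approx -90826.0$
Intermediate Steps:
$p{\left(n \right)} = \sqrt{2} \sqrt{n}$ ($p{\left(n \right)} = \sqrt{2 n} = \sqrt{2} \sqrt{n}$)
$K{\left(M \right)} = - 4 \sqrt{2} \sqrt{M}$ ($K{\left(M \right)} = \sqrt{2} \sqrt{M} \left(-4\right) = - 4 \sqrt{2} \sqrt{M}$)
$\left(-91030 + v{\left(-499 \right)}\right) + K{\left(554 \right)} = \left(-91030 + 337\right) - 4 \sqrt{2} \sqrt{554} = -90693 - 8 \sqrt{277}$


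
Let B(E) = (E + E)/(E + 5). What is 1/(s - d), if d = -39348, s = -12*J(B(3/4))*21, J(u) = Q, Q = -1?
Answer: 1/39600 ≈ 2.5253e-5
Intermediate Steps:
B(E) = 2*E/(5 + E) (B(E) = (2*E)/(5 + E) = 2*E/(5 + E))
J(u) = -1
s = 252 (s = -12*(-1)*21 = 12*21 = 252)
1/(s - d) = 1/(252 - 1*(-39348)) = 1/(252 + 39348) = 1/39600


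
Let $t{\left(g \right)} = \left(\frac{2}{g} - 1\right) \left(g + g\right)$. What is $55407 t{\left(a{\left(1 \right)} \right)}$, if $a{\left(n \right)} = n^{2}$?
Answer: $110814$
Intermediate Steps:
$t{\left(g \right)} = 2 g \left(-1 + \frac{2}{g}\right)$ ($t{\left(g \right)} = \left(-1 + \frac{2}{g}\right) 2 g = 2 g \left(-1 + \frac{2}{g}\right)$)
$55407 t{\left(a{\left(1 \right)} \right)} = 55407 \left(4 - 2 \cdot 1^{2}\right) = 55407 \left(4 - 2\right) = 55407 \cdot 2 = 110814$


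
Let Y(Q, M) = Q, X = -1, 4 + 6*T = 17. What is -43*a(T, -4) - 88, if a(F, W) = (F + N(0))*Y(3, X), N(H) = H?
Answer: -735/2 ≈ -367.50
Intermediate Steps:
T = 13/6 (T = -2/3 + (1/6)*17 = -2/3 + 17/6 = 13/6 ≈ 2.1667)
a(F, W) = 3*F (a(F, W) = (F + 0)*3 = F*3 = 3*F)
-43*a(T, -4) - 88 = -129*13/6 - 88 = -43*13/2 - 88 = -559/2 - 88 = -735/2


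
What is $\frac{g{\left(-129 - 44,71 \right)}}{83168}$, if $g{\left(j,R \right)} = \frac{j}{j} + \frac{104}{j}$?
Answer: $\frac{3}{625568} \approx 4.7956 \cdot 10^{-6}$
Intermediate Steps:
$g{\left(j,R \right)} = 1 + \frac{104}{j}$
$\frac{g{\left(-129 - 44,71 \right)}}{83168} = \frac{\frac{1}{-129 - 44} \left(104 - 173\right)}{83168} = \frac{104 - 173}{-173} \cdot \frac{1}{83168} = \left(- \frac{1}{173}\right) \left(-69\right) \frac{1}{83168} = \frac{69}{173} \cdot \frac{1}{83168} = \frac{3}{625568}$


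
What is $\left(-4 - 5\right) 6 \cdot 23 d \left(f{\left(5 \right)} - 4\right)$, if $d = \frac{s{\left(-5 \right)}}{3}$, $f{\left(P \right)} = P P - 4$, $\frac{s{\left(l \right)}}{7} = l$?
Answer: $246330$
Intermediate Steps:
$s{\left(l \right)} = 7 l$
$f{\left(P \right)} = -4 + P^{2}$ ($f{\left(P \right)} = P^{2} - 4 = -4 + P^{2}$)
$d = - \frac{35}{3}$ ($d = \frac{7 \left(-5\right)}{3} = \left(-35\right) \frac{1}{3} = - \frac{35}{3} \approx -11.667$)
$\left(-4 - 5\right) 6 \cdot 23 d \left(f{\left(5 \right)} - 4\right) = \left(-4 - 5\right) 6 \cdot 23 \left(- \frac{35 \left(\left(-4 + 5^{2}\right) - 4\right)}{3}\right) = \left(-9\right) 6 \cdot 23 \left(- \frac{35 \left(\left(-4 + 25\right) - 4\right)}{3}\right) = \left(-54\right) 23 \left(- \frac{35 \left(21 - 4\right)}{3}\right) = - 1242 \left(\left(- \frac{35}{3}\right) 17\right) = \left(-1242\right) \left(- \frac{595}{3}\right) = 246330$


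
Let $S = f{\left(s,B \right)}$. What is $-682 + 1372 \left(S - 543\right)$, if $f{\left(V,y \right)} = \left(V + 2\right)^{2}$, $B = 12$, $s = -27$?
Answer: $111822$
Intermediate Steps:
$f{\left(V,y \right)} = \left(2 + V\right)^{2}$
$S = 625$ ($S = \left(2 - 27\right)^{2} = \left(-25\right)^{2} = 625$)
$-682 + 1372 \left(S - 543\right) = -682 + 1372 \left(625 - 543\right) = -682 + 1372 \cdot 82 = -682 + 112504 = 111822$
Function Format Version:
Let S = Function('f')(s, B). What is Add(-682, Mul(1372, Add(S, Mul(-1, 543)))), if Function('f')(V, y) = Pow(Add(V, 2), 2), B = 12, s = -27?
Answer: 111822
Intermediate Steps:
Function('f')(V, y) = Pow(Add(2, V), 2)
S = 625 (S = Pow(Add(2, -27), 2) = Pow(-25, 2) = 625)
Add(-682, Mul(1372, Add(S, Mul(-1, 543)))) = Add(-682, Mul(1372, Add(625, Mul(-1, 543)))) = Add(-682, Mul(1372, Add(625, -543))) = Add(-682, Mul(1372, 82)) = Add(-682, 112504) = 111822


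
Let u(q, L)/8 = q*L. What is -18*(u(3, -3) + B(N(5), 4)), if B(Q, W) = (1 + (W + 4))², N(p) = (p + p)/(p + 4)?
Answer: -162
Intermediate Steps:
N(p) = 2*p/(4 + p) (N(p) = (2*p)/(4 + p) = 2*p/(4 + p))
u(q, L) = 8*L*q (u(q, L) = 8*(q*L) = 8*(L*q) = 8*L*q)
B(Q, W) = (5 + W)² (B(Q, W) = (1 + (4 + W))² = (5 + W)²)
-18*(u(3, -3) + B(N(5), 4)) = -18*(8*(-3)*3 + (5 + 4)²) = -18*(-72 + 9²) = -18*(-72 + 81) = -18*9 = -162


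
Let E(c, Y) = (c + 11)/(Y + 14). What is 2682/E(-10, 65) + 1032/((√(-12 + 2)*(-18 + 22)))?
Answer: 211878 - 129*I*√10/5 ≈ 2.1188e+5 - 81.587*I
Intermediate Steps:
E(c, Y) = (11 + c)/(14 + Y)
2682/E(-10, 65) + 1032/((√(-12 + 2)*(-18 + 22))) = 2682/(((11 - 10)/(14 + 65))) + 1032/((√(-12 + 2)*(-18 + 22))) = 2682/((1/79)) + 1032/((√(-10)*4)) = 2682/(((1/79)*1)) + 1032/(((I*√10)*4)) = 2682/(1/79) + 1032/((4*I*√10)) = 2682*79 + 1032*(-I*√10/40) = 211878 - 129*I*√10/5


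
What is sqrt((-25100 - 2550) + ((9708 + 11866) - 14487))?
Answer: I*sqrt(20563) ≈ 143.4*I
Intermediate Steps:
sqrt((-25100 - 2550) + ((9708 + 11866) - 14487)) = sqrt(-27650 + (21574 - 14487)) = sqrt(-27650 + 7087) = sqrt(-20563) = I*sqrt(20563)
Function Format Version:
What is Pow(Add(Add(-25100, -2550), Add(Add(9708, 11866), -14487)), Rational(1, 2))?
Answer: Mul(I, Pow(20563, Rational(1, 2))) ≈ Mul(143.40, I)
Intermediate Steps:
Pow(Add(Add(-25100, -2550), Add(Add(9708, 11866), -14487)), Rational(1, 2)) = Pow(Add(-27650, Add(21574, -14487)), Rational(1, 2)) = Pow(Add(-27650, 7087), Rational(1, 2)) = Pow(-20563, Rational(1, 2)) = Mul(I, Pow(20563, Rational(1, 2)))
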